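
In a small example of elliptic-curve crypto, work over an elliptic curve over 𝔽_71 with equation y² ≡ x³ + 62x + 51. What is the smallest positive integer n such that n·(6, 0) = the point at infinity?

2

2P: (6, 0) + (6, 0): same x and y₁ ≡ -y₂, so the sum is the point at infinity.
2P = the point at infinity, so the order is 2.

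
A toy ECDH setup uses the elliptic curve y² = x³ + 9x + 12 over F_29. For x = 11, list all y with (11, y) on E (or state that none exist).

none

x³ + 9x + 12 = 1442 ≡ 21 (mod 29).
21 is a non-residue mod 29; no y exists.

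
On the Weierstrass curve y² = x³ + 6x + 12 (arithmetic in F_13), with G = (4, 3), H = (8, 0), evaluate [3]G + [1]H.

First 3G:
Repeated addition: build up to 3G.
2G: tangent at (4, 3): λ = (3·4² + 6)/(2·3) ≡ 2/6. 6⁻¹ ≡ 11 (mod 13) since 6·11 = 66 ≡ 1, so λ ≡ 2·11 ≡ 9.
  x = λ² - 4 - 4 = 81 - 8 ≡ 8; y = λ·(4 - 8) - 3 ≡ 0. → (8, 0)
3G: (8, 0) + (4, 3). λ = (3 - 0)/(4 - 8) ≡ 3/9 mod 13. 9⁻¹ ≡ 3 (mod 13), so λ ≡ 9.
  x = λ² - 8 - 4 = 81 - 12 ≡ 4; y = λ·(8 - 4) - 0 ≡ 10. → (4, 10)
3G = (4, 10).
Finally 3G + H:
(4, 10) + (8, 0). λ = (0 - 10)/(8 - 4) ≡ 3/4 mod 13. 4⁻¹ ≡ 10 (mod 13), so λ ≡ 4.
  x = λ² - 4 - 8 = 16 - 12 ≡ 4; y = λ·(4 - 4) - 10 ≡ 3. → (4, 3)

(4, 3)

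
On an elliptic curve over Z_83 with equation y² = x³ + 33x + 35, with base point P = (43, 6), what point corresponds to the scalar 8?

Repeated addition: build up to 8P.
2P: tangent at (43, 6): λ = (3·43² + 33)/(2·6) ≡ 19/12. 12⁻¹ ≡ 7 (mod 83) since 12·7 = 84 ≡ 1, so λ ≡ 19·7 ≡ 50.
  x = λ² - 43 - 43 = 2500 - 86 ≡ 7; y = λ·(43 - 7) - 6 ≡ 51. → (7, 51)
3P: (7, 51) + (43, 6). λ = (6 - 51)/(43 - 7) ≡ 38/36 mod 83. 36⁻¹ ≡ 30 (mod 83), so λ ≡ 61.
  x = λ² - 7 - 43 = 3721 - 50 ≡ 19; y = λ·(7 - 19) - 51 ≡ 47. → (19, 47)
4P: (19, 47) + (43, 6). λ = (6 - 47)/(43 - 19) ≡ 42/24 mod 83. 24⁻¹ ≡ 45 (mod 83), so λ ≡ 64.
  x = λ² - 19 - 43 = 4096 - 62 ≡ 50; y = λ·(19 - 50) - 47 ≡ 44. → (50, 44)
5P: (50, 44) + (43, 6). λ = (6 - 44)/(43 - 50) ≡ 45/76 mod 83. 76⁻¹ ≡ 71 (mod 83) since 76·71 = 5396 ≡ 1, so λ ≡ 41.
  x = λ² - 50 - 43 = 1681 - 93 ≡ 11; y = λ·(50 - 11) - 44 ≡ 61. → (11, 61)
6P: (11, 61) + (43, 6). λ = (6 - 61)/(43 - 11) ≡ 28/32 mod 83. 32⁻¹ ≡ 13 (mod 83) since 32·13 = 416 ≡ 1, so λ ≡ 32.
  x = λ² - 11 - 43 = 1024 - 54 ≡ 57; y = λ·(11 - 57) - 61 ≡ 44. → (57, 44)
7P: (57, 44) + (43, 6). λ = (6 - 44)/(43 - 57) ≡ 45/69 mod 83. 69⁻¹ ≡ 77 (mod 83) since 69·77 = 5313 ≡ 1, so λ ≡ 62.
  x = λ² - 57 - 43 = 3844 - 100 ≡ 9; y = λ·(57 - 9) - 44 ≡ 27. → (9, 27)
8P: (9, 27) + (43, 6). λ = (6 - 27)/(43 - 9) ≡ 62/34 mod 83. 34⁻¹ ≡ 22 (mod 83) since 34·22 = 748 ≡ 1, so λ ≡ 36.
  x = λ² - 9 - 43 = 1296 - 52 ≡ 82; y = λ·(9 - 82) - 27 ≡ 1. → (82, 1)

(82, 1)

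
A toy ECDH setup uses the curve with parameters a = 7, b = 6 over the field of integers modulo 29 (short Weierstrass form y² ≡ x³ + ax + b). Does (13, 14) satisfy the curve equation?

no

y² = 14² ≡ 22; x³ + 7x + 6 = 2294 ≡ 3 (mod 29). 22 ≠ 3.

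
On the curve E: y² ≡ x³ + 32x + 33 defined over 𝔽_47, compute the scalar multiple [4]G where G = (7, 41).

(33, 32)

Repeated addition: build up to 4G.
2G: tangent at (7, 41): λ = (3·7² + 32)/(2·41) ≡ 38/35. 35⁻¹ ≡ 43 (mod 47), so λ ≡ 38·43 ≡ 36.
  x = λ² - 7 - 7 = 1296 - 14 ≡ 13; y = λ·(7 - 13) - 41 ≡ 25. → (13, 25)
3G: (13, 25) + (7, 41). λ = (41 - 25)/(7 - 13) ≡ 16/41 mod 47. 41⁻¹ ≡ 39 (mod 47) since 41·39 = 1599 ≡ 1, so λ ≡ 13.
  x = λ² - 13 - 7 = 169 - 20 ≡ 8; y = λ·(13 - 8) - 25 ≡ 40. → (8, 40)
4G: (8, 40) + (7, 41). λ = (41 - 40)/(7 - 8) ≡ 1/46 mod 47. 46⁻¹ ≡ 46 (mod 47) since 46·46 = 2116 ≡ 1, so λ ≡ 46.
  x = λ² - 8 - 7 = 2116 - 15 ≡ 33; y = λ·(8 - 33) - 40 ≡ 32. → (33, 32)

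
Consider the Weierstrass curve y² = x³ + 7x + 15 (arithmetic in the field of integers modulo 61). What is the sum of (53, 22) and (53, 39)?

The two points share x = 53 and their y-coordinates satisfy 22 + 39 ≡ 0 (mod 61), so they are inverses. Their sum is O.

O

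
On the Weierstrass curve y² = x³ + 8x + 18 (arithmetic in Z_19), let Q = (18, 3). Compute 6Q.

O

Double-and-add on 6 = (110)₂. Start with Q = (18, 3) for the leading 1-bit.
double: tangent at (18, 3): λ = (3·18² + 8)/(2·3) ≡ 11/6. 6⁻¹ ≡ 16 (mod 19), so λ ≡ 11·16 ≡ 5.
  x = λ² - 18 - 18 = 25 - 36 ≡ 8; y = λ·(18 - 8) - 3 ≡ 9. → (8, 9)
add Q: (8, 9) + (18, 3). λ = (3 - 9)/(18 - 8) ≡ 13/10 mod 19. 10⁻¹ ≡ 2 (mod 19), so λ ≡ 7.
  x = λ² - 8 - 18 = 49 - 26 ≡ 4; y = λ·(8 - 4) - 9 ≡ 0. → (4, 0)
double: (4, 0) + (4, 0): same x and y₁ ≡ -y₂, so the sum is ∞.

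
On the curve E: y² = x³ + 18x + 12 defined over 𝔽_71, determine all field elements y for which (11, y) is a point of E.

11, 60

x³ + 18x + 12 = 1541 ≡ 50 (mod 71).
Square roots of 50 mod 71: 11 and 60 (since 11² = 121 ≡ 50).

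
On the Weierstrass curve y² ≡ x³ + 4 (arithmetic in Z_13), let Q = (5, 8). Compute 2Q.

(4, 4)

tangent at (5, 8): λ = (3·5² + 0)/(2·8) ≡ 10/3. 3⁻¹ ≡ 9 (mod 13) since 3·9 = 27 ≡ 1, so λ ≡ 10·9 ≡ 12.
  x = λ² - 5 - 5 = 144 - 10 ≡ 4; y = λ·(5 - 4) - 8 ≡ 4. → (4, 4)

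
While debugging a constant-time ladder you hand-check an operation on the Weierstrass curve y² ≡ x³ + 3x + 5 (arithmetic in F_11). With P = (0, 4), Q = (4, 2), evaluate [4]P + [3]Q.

First 4P:
Repeated addition: build up to 4P.
2P: tangent at (0, 4): λ = (3·0² + 3)/(2·4) ≡ 3/8. 8⁻¹ ≡ 7 (mod 11) since 8·7 = 56 ≡ 1, so λ ≡ 3·7 ≡ 10.
  x = λ² - 0 - 0 = 100 - 0 ≡ 1; y = λ·(0 - 1) - 4 ≡ 8. → (1, 8)
3P: (1, 8) + (0, 4). λ = (4 - 8)/(0 - 1) ≡ 7/10 mod 11. 10⁻¹ ≡ 10 (mod 11), so λ ≡ 4.
  x = λ² - 1 - 0 = 16 - 1 ≡ 4; y = λ·(1 - 4) - 8 ≡ 2. → (4, 2)
4P: (4, 2) + (0, 4). λ = (4 - 2)/(0 - 4) ≡ 2/7 mod 11. 7⁻¹ ≡ 8 (mod 11) since 7·8 = 56 ≡ 1, so λ ≡ 5.
  x = λ² - 4 - 0 = 25 - 4 ≡ 10; y = λ·(4 - 10) - 2 ≡ 1. → (10, 1)
4P = (10, 1).
Next 3Q:
Repeated addition: build up to 3Q.
2Q: tangent at (4, 2): λ = (3·4² + 3)/(2·2) ≡ 7/4. 4⁻¹ ≡ 3 (mod 11) since 4·3 = 12 ≡ 1, so λ ≡ 7·3 ≡ 10.
  x = λ² - 4 - 4 = 100 - 8 ≡ 4; y = λ·(4 - 4) - 2 ≡ 9. → (4, 9)
3Q: (4, 9) + (4, 2): same x and y₁ ≡ -y₂, so the sum is O.
3Q = O.
Finally 4P + 3Q:
(10, 1) + O = (10, 1) (identity).

(10, 1)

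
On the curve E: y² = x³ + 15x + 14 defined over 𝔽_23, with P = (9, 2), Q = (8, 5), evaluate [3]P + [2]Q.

(14, 1)

First 3P:
Repeated addition: build up to 3P.
2P: tangent at (9, 2): λ = (3·9² + 15)/(2·2) ≡ 5/4. 4⁻¹ ≡ 6 (mod 23), so λ ≡ 5·6 ≡ 7.
  x = λ² - 9 - 9 = 49 - 18 ≡ 8; y = λ·(9 - 8) - 2 ≡ 5. → (8, 5)
3P: (8, 5) + (9, 2). λ = (2 - 5)/(9 - 8) ≡ 20/1 mod 23. 1⁻¹ ≡ 1 (mod 23) since 1·1 = 1 ≡ 1, so λ ≡ 20.
  x = λ² - 8 - 9 = 400 - 17 ≡ 15; y = λ·(8 - 15) - 5 ≡ 16. → (15, 16)
3P = (15, 16).
Next 2Q:
Repeated addition: build up to 2Q.
2Q: tangent at (8, 5): λ = (3·8² + 15)/(2·5) ≡ 0/10. 10⁻¹ ≡ 7 (mod 23), so λ ≡ 0·7 ≡ 0.
  x = λ² - 8 - 8 = 0 - 16 ≡ 7; y = λ·(8 - 7) - 5 ≡ 18. → (7, 18)
2Q = (7, 18).
Finally 3P + 2Q:
(15, 16) + (7, 18). λ = (18 - 16)/(7 - 15) ≡ 2/15 mod 23. 15⁻¹ ≡ 20 (mod 23) since 15·20 = 300 ≡ 1, so λ ≡ 17.
  x = λ² - 15 - 7 = 289 - 22 ≡ 14; y = λ·(15 - 14) - 16 ≡ 1. → (14, 1)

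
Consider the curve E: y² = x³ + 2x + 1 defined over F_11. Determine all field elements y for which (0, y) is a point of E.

1, 10

x³ + 2x + 1 = 1 ≡ 1 (mod 11).
Square roots of 1 mod 11: 1 and 10 (since 1² = 1 ≡ 1).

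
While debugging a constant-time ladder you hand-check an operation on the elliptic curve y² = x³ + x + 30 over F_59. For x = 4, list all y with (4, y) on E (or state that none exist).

x³ + 1x + 30 = 98 ≡ 39 (mod 59).
39 is a non-residue mod 59; no y exists.

none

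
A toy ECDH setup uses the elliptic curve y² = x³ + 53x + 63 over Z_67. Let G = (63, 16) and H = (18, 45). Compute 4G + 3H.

(25, 53)

First 4G:
Double-and-add on 4 = (100)₂. Start with G = (63, 16) for the leading 1-bit.
double: tangent at (63, 16): λ = (3·63² + 53)/(2·16) ≡ 34/32. 32⁻¹ ≡ 44 (mod 67) since 32·44 = 1408 ≡ 1, so λ ≡ 34·44 ≡ 22.
  x = λ² - 63 - 63 = 484 - 126 ≡ 23; y = λ·(63 - 23) - 16 ≡ 60. → (23, 60)
double: tangent at (23, 60): λ = (3·23² + 53)/(2·60) ≡ 32/53. 53⁻¹ ≡ 43 (mod 67), so λ ≡ 32·43 ≡ 36.
  x = λ² - 23 - 23 = 1296 - 46 ≡ 44; y = λ·(23 - 44) - 60 ≡ 55. → (44, 55)
4G = (44, 55).
Next 3H:
Repeated addition: build up to 3H.
2H: tangent at (18, 45): λ = (3·18² + 53)/(2·45) ≡ 20/23. 23⁻¹ ≡ 35 (mod 67), so λ ≡ 20·35 ≡ 30.
  x = λ² - 18 - 18 = 900 - 36 ≡ 60; y = λ·(18 - 60) - 45 ≡ 35. → (60, 35)
3H: (60, 35) + (18, 45). λ = (45 - 35)/(18 - 60) ≡ 10/25 mod 67. 25⁻¹ ≡ 59 (mod 67), so λ ≡ 54.
  x = λ² - 60 - 18 = 2916 - 78 ≡ 24; y = λ·(60 - 24) - 35 ≡ 33. → (24, 33)
3H = (24, 33).
Finally 4G + 3H:
(44, 55) + (24, 33). λ = (33 - 55)/(24 - 44) ≡ 45/47 mod 67. 47⁻¹ ≡ 10 (mod 67) since 47·10 = 470 ≡ 1, so λ ≡ 48.
  x = λ² - 44 - 24 = 2304 - 68 ≡ 25; y = λ·(44 - 25) - 55 ≡ 53. → (25, 53)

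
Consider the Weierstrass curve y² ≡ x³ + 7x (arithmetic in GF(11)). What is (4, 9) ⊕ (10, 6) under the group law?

(4, 9) + (10, 6). λ = (6 - 9)/(10 - 4) ≡ 8/6 mod 11. 6⁻¹ ≡ 2 (mod 11), so λ ≡ 5.
  x = λ² - 4 - 10 = 25 - 14 ≡ 0; y = λ·(4 - 0) - 9 ≡ 0. → (0, 0)

(0, 0)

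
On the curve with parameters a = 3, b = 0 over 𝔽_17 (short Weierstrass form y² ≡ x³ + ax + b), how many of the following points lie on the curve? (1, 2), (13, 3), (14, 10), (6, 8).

(1, 2): 2² ≡ 4, rhs ≡ 4 → on.
(13, 3): 3² ≡ 9, rhs ≡ 9 → on.
(14, 10): 10² ≡ 15, rhs ≡ 15 → on.
(6, 8): 8² ≡ 13, rhs ≡ 13 → on.

4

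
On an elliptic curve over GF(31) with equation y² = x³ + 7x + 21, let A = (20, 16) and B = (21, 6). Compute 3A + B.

(17, 0)

First 3A:
Repeated addition: build up to 3A.
2A: tangent at (20, 16): λ = (3·20² + 7)/(2·16) ≡ 29/1. 1⁻¹ ≡ 1 (mod 31) since 1·1 = 1 ≡ 1, so λ ≡ 29·1 ≡ 29.
  x = λ² - 20 - 20 = 841 - 40 ≡ 26; y = λ·(20 - 26) - 16 ≡ 27. → (26, 27)
3A: (26, 27) + (20, 16). λ = (16 - 27)/(20 - 26) ≡ 20/25 mod 31. 25⁻¹ ≡ 5 (mod 31) since 25·5 = 125 ≡ 1, so λ ≡ 7.
  x = λ² - 26 - 20 = 49 - 46 ≡ 3; y = λ·(26 - 3) - 27 ≡ 10. → (3, 10)
3A = (3, 10).
Finally 3A + B:
(3, 10) + (21, 6). λ = (6 - 10)/(21 - 3) ≡ 27/18 mod 31. 18⁻¹ ≡ 19 (mod 31), so λ ≡ 17.
  x = λ² - 3 - 21 = 289 - 24 ≡ 17; y = λ·(3 - 17) - 10 ≡ 0. → (17, 0)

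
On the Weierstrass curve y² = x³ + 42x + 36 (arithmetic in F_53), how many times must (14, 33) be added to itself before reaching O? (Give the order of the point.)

6

2P: tangent at (14, 33): λ = (3·14² + 42)/(2·33) ≡ 47/13. 13⁻¹ ≡ 49 (mod 53) since 13·49 = 637 ≡ 1, so λ ≡ 47·49 ≡ 24.
  x = λ² - 14 - 14 = 576 - 28 ≡ 18; y = λ·(14 - 18) - 33 ≡ 30. → (18, 30)
3P: (18, 30) + (14, 33). λ = (33 - 30)/(14 - 18) ≡ 3/49 mod 53. 49⁻¹ ≡ 13 (mod 53), so λ ≡ 39.
  x = λ² - 18 - 14 = 1521 - 32 ≡ 5; y = λ·(18 - 5) - 30 ≡ 0. → (5, 0)
4P: (5, 0) + (14, 33). λ = (33 - 0)/(14 - 5) ≡ 33/9 mod 53. 9⁻¹ ≡ 6 (mod 53), so λ ≡ 39.
  x = λ² - 5 - 14 = 1521 - 19 ≡ 18; y = λ·(5 - 18) - 0 ≡ 23. → (18, 23)
5P: (18, 23) + (14, 33). λ = (33 - 23)/(14 - 18) ≡ 10/49 mod 53. 49⁻¹ ≡ 13 (mod 53) since 49·13 = 637 ≡ 1, so λ ≡ 24.
  x = λ² - 18 - 14 = 576 - 32 ≡ 14; y = λ·(18 - 14) - 23 ≡ 20. → (14, 20)
6P: (14, 20) + (14, 33): same x and y₁ ≡ -y₂, so the sum is O.
6P = O, so the order is 6.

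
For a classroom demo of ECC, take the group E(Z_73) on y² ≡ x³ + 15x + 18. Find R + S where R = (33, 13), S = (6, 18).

(9, 15)

(33, 13) + (6, 18). λ = (18 - 13)/(6 - 33) ≡ 5/46 mod 73. 46⁻¹ ≡ 27 (mod 73), so λ ≡ 62.
  x = λ² - 33 - 6 = 3844 - 39 ≡ 9; y = λ·(33 - 9) - 13 ≡ 15. → (9, 15)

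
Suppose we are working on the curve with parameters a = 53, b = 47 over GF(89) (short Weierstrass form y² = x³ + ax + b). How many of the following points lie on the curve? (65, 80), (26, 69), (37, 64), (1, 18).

(65, 80): 80² ≡ 81, rhs ≡ 81 → on.
(26, 69): 69² ≡ 44, rhs ≡ 44 → on.
(37, 64): 64² ≡ 2, rhs ≡ 62 → off.
(1, 18): 18² ≡ 57, rhs ≡ 12 → off.

2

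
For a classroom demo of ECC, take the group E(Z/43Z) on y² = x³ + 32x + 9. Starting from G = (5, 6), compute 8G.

Repeated addition: build up to 8G.
2G: tangent at (5, 6): λ = (3·5² + 32)/(2·6) ≡ 21/12. 12⁻¹ ≡ 18 (mod 43) since 12·18 = 216 ≡ 1, so λ ≡ 21·18 ≡ 34.
  x = λ² - 5 - 5 = 1156 - 10 ≡ 28; y = λ·(5 - 28) - 6 ≡ 29. → (28, 29)
3G: (28, 29) + (5, 6). λ = (6 - 29)/(5 - 28) ≡ 20/20 mod 43. 20⁻¹ ≡ 28 (mod 43) since 20·28 = 560 ≡ 1, so λ ≡ 1.
  x = λ² - 28 - 5 = 1 - 33 ≡ 11; y = λ·(28 - 11) - 29 ≡ 31. → (11, 31)
4G: (11, 31) + (5, 6). λ = (6 - 31)/(5 - 11) ≡ 18/37 mod 43. 37⁻¹ ≡ 7 (mod 43), so λ ≡ 40.
  x = λ² - 11 - 5 = 1600 - 16 ≡ 36; y = λ·(11 - 36) - 31 ≡ 1. → (36, 1)
5G: (36, 1) + (5, 6). λ = (6 - 1)/(5 - 36) ≡ 5/12 mod 43. 12⁻¹ ≡ 18 (mod 43), so λ ≡ 4.
  x = λ² - 36 - 5 = 16 - 41 ≡ 18; y = λ·(36 - 18) - 1 ≡ 28. → (18, 28)
6G: (18, 28) + (5, 6). λ = (6 - 28)/(5 - 18) ≡ 21/30 mod 43. 30⁻¹ ≡ 33 (mod 43), so λ ≡ 5.
  x = λ² - 18 - 5 = 25 - 23 ≡ 2; y = λ·(18 - 2) - 28 ≡ 9. → (2, 9)
7G: (2, 9) + (5, 6). λ = (6 - 9)/(5 - 2) ≡ 40/3 mod 43. 3⁻¹ ≡ 29 (mod 43), so λ ≡ 42.
  x = λ² - 2 - 5 = 1764 - 7 ≡ 37; y = λ·(2 - 37) - 9 ≡ 26. → (37, 26)
8G: (37, 26) + (5, 6). λ = (6 - 26)/(5 - 37) ≡ 23/11 mod 43. 11⁻¹ ≡ 4 (mod 43), so λ ≡ 6.
  x = λ² - 37 - 5 = 36 - 42 ≡ 37; y = λ·(37 - 37) - 26 ≡ 17. → (37, 17)

(37, 17)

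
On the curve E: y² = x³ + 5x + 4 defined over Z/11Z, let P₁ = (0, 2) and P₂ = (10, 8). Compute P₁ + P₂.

(0, 2) + (10, 8). λ = (8 - 2)/(10 - 0) ≡ 6/10 mod 11. 10⁻¹ ≡ 10 (mod 11), so λ ≡ 5.
  x = λ² - 0 - 10 = 25 - 10 ≡ 4; y = λ·(0 - 4) - 2 ≡ 0. → (4, 0)

(4, 0)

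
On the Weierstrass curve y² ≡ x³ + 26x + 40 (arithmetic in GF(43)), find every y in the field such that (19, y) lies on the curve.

13, 30

x³ + 26x + 40 = 7393 ≡ 40 (mod 43).
Square roots of 40 mod 43: 13 and 30 (since 13² = 169 ≡ 40).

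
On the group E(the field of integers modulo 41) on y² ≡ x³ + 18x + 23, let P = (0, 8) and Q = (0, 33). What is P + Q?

The two points share x = 0 and their y-coordinates satisfy 8 + 33 ≡ 0 (mod 41), so they are inverses. Their sum is O.

O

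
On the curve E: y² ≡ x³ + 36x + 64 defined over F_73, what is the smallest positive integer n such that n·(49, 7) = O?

2P: tangent at (49, 7): λ = (3·49² + 36)/(2·7) ≡ 12/14. 14⁻¹ ≡ 47 (mod 73), so λ ≡ 12·47 ≡ 53.
  x = λ² - 49 - 49 = 2809 - 98 ≡ 10; y = λ·(49 - 10) - 7 ≡ 16. → (10, 16)
3P: (10, 16) + (49, 7). λ = (7 - 16)/(49 - 10) ≡ 64/39 mod 73. 39⁻¹ ≡ 15 (mod 73) since 39·15 = 585 ≡ 1, so λ ≡ 11.
  x = λ² - 10 - 49 = 121 - 59 ≡ 62; y = λ·(10 - 62) - 16 ≡ 69. → (62, 69)
4P: (62, 69) + (49, 7). λ = (7 - 69)/(49 - 62) ≡ 11/60 mod 73. 60⁻¹ ≡ 28 (mod 73), so λ ≡ 16.
  x = λ² - 62 - 49 = 256 - 111 ≡ 72; y = λ·(62 - 72) - 69 ≡ 63. → (72, 63)
5P: (72, 63) + (49, 7). λ = (7 - 63)/(49 - 72) ≡ 17/50 mod 73. 50⁻¹ ≡ 19 (mod 73) since 50·19 = 950 ≡ 1, so λ ≡ 31.
  x = λ² - 72 - 49 = 961 - 121 ≡ 37; y = λ·(72 - 37) - 63 ≡ 0. → (37, 0)
6P: (37, 0) + (49, 7). λ = (7 - 0)/(49 - 37) ≡ 7/12 mod 73. 12⁻¹ ≡ 67 (mod 73), so λ ≡ 31.
  x = λ² - 37 - 49 = 961 - 86 ≡ 72; y = λ·(37 - 72) - 0 ≡ 10. → (72, 10)
7P: (72, 10) + (49, 7). λ = (7 - 10)/(49 - 72) ≡ 70/50 mod 73. 50⁻¹ ≡ 19 (mod 73), so λ ≡ 16.
  x = λ² - 72 - 49 = 256 - 121 ≡ 62; y = λ·(72 - 62) - 10 ≡ 4. → (62, 4)
8P: (62, 4) + (49, 7). λ = (7 - 4)/(49 - 62) ≡ 3/60 mod 73. 60⁻¹ ≡ 28 (mod 73), so λ ≡ 11.
  x = λ² - 62 - 49 = 121 - 111 ≡ 10; y = λ·(62 - 10) - 4 ≡ 57. → (10, 57)
9P: (10, 57) + (49, 7). λ = (7 - 57)/(49 - 10) ≡ 23/39 mod 73. 39⁻¹ ≡ 15 (mod 73) since 39·15 = 585 ≡ 1, so λ ≡ 53.
  x = λ² - 10 - 49 = 2809 - 59 ≡ 49; y = λ·(10 - 49) - 57 ≡ 66. → (49, 66)
10P: (49, 66) + (49, 7): same x and y₁ ≡ -y₂, so the sum is O.
10P = O, so the order is 10.

10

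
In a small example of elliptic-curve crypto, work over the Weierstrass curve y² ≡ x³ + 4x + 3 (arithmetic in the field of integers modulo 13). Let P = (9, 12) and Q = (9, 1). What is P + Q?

O

The two points share x = 9 and their y-coordinates satisfy 12 + 1 ≡ 0 (mod 13), so they are inverses. Their sum is ∞.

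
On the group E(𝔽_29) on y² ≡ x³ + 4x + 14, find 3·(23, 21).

Write G = (23, 21).
Repeated addition: build up to 3G.
2G: tangent at (23, 21): λ = (3·23² + 4)/(2·21) ≡ 25/13. 13⁻¹ ≡ 9 (mod 29) since 13·9 = 117 ≡ 1, so λ ≡ 25·9 ≡ 22.
  x = λ² - 23 - 23 = 484 - 46 ≡ 3; y = λ·(23 - 3) - 21 ≡ 13. → (3, 13)
3G: (3, 13) + (23, 21). λ = (21 - 13)/(23 - 3) ≡ 8/20 mod 29. 20⁻¹ ≡ 16 (mod 29), so λ ≡ 12.
  x = λ² - 3 - 23 = 144 - 26 ≡ 2; y = λ·(3 - 2) - 13 ≡ 28. → (2, 28)

(2, 28)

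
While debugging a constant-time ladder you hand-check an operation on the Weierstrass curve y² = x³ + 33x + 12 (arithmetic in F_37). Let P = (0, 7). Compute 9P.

Repeated addition: build up to 9P.
2P: tangent at (0, 7): λ = (3·0² + 33)/(2·7) ≡ 33/14. 14⁻¹ ≡ 8 (mod 37), so λ ≡ 33·8 ≡ 5.
  x = λ² - 0 - 0 = 25 - 0 ≡ 25; y = λ·(0 - 25) - 7 ≡ 16. → (25, 16)
3P: (25, 16) + (0, 7). λ = (7 - 16)/(0 - 25) ≡ 28/12 mod 37. 12⁻¹ ≡ 34 (mod 37), so λ ≡ 27.
  x = λ² - 25 - 0 = 729 - 25 ≡ 1; y = λ·(25 - 1) - 16 ≡ 3. → (1, 3)
4P: (1, 3) + (0, 7). λ = (7 - 3)/(0 - 1) ≡ 4/36 mod 37. 36⁻¹ ≡ 36 (mod 37) since 36·36 = 1296 ≡ 1, so λ ≡ 33.
  x = λ² - 1 - 0 = 1089 - 1 ≡ 15; y = λ·(1 - 15) - 3 ≡ 16. → (15, 16)
5P: (15, 16) + (0, 7). λ = (7 - 16)/(0 - 15) ≡ 28/22 mod 37. 22⁻¹ ≡ 32 (mod 37) since 22·32 = 704 ≡ 1, so λ ≡ 8.
  x = λ² - 15 - 0 = 64 - 15 ≡ 12; y = λ·(15 - 12) - 16 ≡ 8. → (12, 8)
6P: (12, 8) + (0, 7). λ = (7 - 8)/(0 - 12) ≡ 36/25 mod 37. 25⁻¹ ≡ 3 (mod 37), so λ ≡ 34.
  x = λ² - 12 - 0 = 1156 - 12 ≡ 34; y = λ·(12 - 34) - 8 ≡ 21. → (34, 21)
7P: (34, 21) + (0, 7). λ = (7 - 21)/(0 - 34) ≡ 23/3 mod 37. 3⁻¹ ≡ 25 (mod 37), so λ ≡ 20.
  x = λ² - 34 - 0 = 400 - 34 ≡ 33; y = λ·(34 - 33) - 21 ≡ 36. → (33, 36)
8P: (33, 36) + (0, 7). λ = (7 - 36)/(0 - 33) ≡ 8/4 mod 37. 4⁻¹ ≡ 28 (mod 37), so λ ≡ 2.
  x = λ² - 33 - 0 = 4 - 33 ≡ 8; y = λ·(33 - 8) - 36 ≡ 14. → (8, 14)
9P: (8, 14) + (0, 7). λ = (7 - 14)/(0 - 8) ≡ 30/29 mod 37. 29⁻¹ ≡ 23 (mod 37) since 29·23 = 667 ≡ 1, so λ ≡ 24.
  x = λ² - 8 - 0 = 576 - 8 ≡ 13; y = λ·(8 - 13) - 14 ≡ 14. → (13, 14)

(13, 14)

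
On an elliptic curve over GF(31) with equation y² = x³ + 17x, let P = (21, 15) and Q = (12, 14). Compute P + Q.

(21, 15) + (12, 14). λ = (14 - 15)/(12 - 21) ≡ 30/22 mod 31. 22⁻¹ ≡ 24 (mod 31), so λ ≡ 7.
  x = λ² - 21 - 12 = 49 - 33 ≡ 16; y = λ·(21 - 16) - 15 ≡ 20. → (16, 20)

(16, 20)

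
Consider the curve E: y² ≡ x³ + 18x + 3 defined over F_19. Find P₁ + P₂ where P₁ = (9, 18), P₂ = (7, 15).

(9, 18) + (7, 15). λ = (15 - 18)/(7 - 9) ≡ 16/17 mod 19. 17⁻¹ ≡ 9 (mod 19) since 17·9 = 153 ≡ 1, so λ ≡ 11.
  x = λ² - 9 - 7 = 121 - 16 ≡ 10; y = λ·(9 - 10) - 18 ≡ 9. → (10, 9)

(10, 9)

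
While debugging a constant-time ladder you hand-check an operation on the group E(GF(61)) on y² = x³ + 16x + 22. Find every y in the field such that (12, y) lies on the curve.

none

x³ + 16x + 22 = 1942 ≡ 51 (mod 61).
51 is a non-residue mod 61; no y exists.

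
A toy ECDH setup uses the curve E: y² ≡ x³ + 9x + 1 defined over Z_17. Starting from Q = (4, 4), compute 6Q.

Double-and-add on 6 = (110)₂. Start with Q = (4, 4) for the leading 1-bit.
double: tangent at (4, 4): λ = (3·4² + 9)/(2·4) ≡ 6/8. 8⁻¹ ≡ 15 (mod 17), so λ ≡ 6·15 ≡ 5.
  x = λ² - 4 - 4 = 25 - 8 ≡ 0; y = λ·(4 - 0) - 4 ≡ 16. → (0, 16)
add Q: (0, 16) + (4, 4). λ = (4 - 16)/(4 - 0) ≡ 5/4 mod 17. 4⁻¹ ≡ 13 (mod 17), so λ ≡ 14.
  x = λ² - 0 - 4 = 196 - 4 ≡ 5; y = λ·(0 - 5) - 16 ≡ 16. → (5, 16)
double: tangent at (5, 16): λ = (3·5² + 9)/(2·16) ≡ 16/15. 15⁻¹ ≡ 8 (mod 17), so λ ≡ 16·8 ≡ 9.
  x = λ² - 5 - 5 = 81 - 10 ≡ 3; y = λ·(5 - 3) - 16 ≡ 2. → (3, 2)

(3, 2)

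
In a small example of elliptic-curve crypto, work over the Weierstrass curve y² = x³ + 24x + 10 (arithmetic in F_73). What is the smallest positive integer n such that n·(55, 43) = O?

2P: tangent at (55, 43): λ = (3·55² + 24)/(2·43) ≡ 47/13. 13⁻¹ ≡ 45 (mod 73), so λ ≡ 47·45 ≡ 71.
  x = λ² - 55 - 55 = 5041 - 110 ≡ 40; y = λ·(55 - 40) - 43 ≡ 0. → (40, 0)
3P: (40, 0) + (55, 43). λ = (43 - 0)/(55 - 40) ≡ 43/15 mod 73. 15⁻¹ ≡ 39 (mod 73), so λ ≡ 71.
  x = λ² - 40 - 55 = 5041 - 95 ≡ 55; y = λ·(40 - 55) - 0 ≡ 30. → (55, 30)
4P: (55, 30) + (55, 43): same x and y₁ ≡ -y₂, so the sum is O.
4P = O, so the order is 4.

4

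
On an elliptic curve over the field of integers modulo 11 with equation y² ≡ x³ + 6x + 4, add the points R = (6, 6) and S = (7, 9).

(6, 6) + (7, 9). λ = (9 - 6)/(7 - 6) ≡ 3/1 mod 11. 1⁻¹ ≡ 1 (mod 11) since 1·1 = 1 ≡ 1, so λ ≡ 3.
  x = λ² - 6 - 7 = 9 - 13 ≡ 7; y = λ·(6 - 7) - 6 ≡ 2. → (7, 2)

(7, 2)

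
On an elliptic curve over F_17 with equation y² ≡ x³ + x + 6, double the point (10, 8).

tangent at (10, 8): λ = (3·10² + 1)/(2·8) ≡ 12/16. 16⁻¹ ≡ 16 (mod 17) since 16·16 = 256 ≡ 1, so λ ≡ 12·16 ≡ 5.
  x = λ² - 10 - 10 = 25 - 20 ≡ 5; y = λ·(10 - 5) - 8 ≡ 0. → (5, 0)

(5, 0)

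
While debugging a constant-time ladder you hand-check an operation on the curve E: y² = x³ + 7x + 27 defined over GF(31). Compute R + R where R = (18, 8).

tangent at (18, 8): λ = (3·18² + 7)/(2·8) ≡ 18/16. 16⁻¹ ≡ 2 (mod 31), so λ ≡ 18·2 ≡ 5.
  x = λ² - 18 - 18 = 25 - 36 ≡ 20; y = λ·(18 - 20) - 8 ≡ 13. → (20, 13)

(20, 13)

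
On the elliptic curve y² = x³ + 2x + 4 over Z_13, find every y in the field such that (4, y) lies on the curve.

x³ + 2x + 4 = 76 ≡ 11 (mod 13).
11 is a non-residue mod 13; no y exists.

none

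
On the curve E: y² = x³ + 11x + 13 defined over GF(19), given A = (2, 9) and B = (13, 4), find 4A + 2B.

(3, 4)

First 4A:
Repeated addition: build up to 4A.
2A: tangent at (2, 9): λ = (3·2² + 11)/(2·9) ≡ 4/18. 18⁻¹ ≡ 18 (mod 19), so λ ≡ 4·18 ≡ 15.
  x = λ² - 2 - 2 = 225 - 4 ≡ 12; y = λ·(2 - 12) - 9 ≡ 12. → (12, 12)
3A: (12, 12) + (2, 9). λ = (9 - 12)/(2 - 12) ≡ 16/9 mod 19. 9⁻¹ ≡ 17 (mod 19), so λ ≡ 6.
  x = λ² - 12 - 2 = 36 - 14 ≡ 3; y = λ·(12 - 3) - 12 ≡ 4. → (3, 4)
4A: (3, 4) + (2, 9). λ = (9 - 4)/(2 - 3) ≡ 5/18 mod 19. 18⁻¹ ≡ 18 (mod 19) since 18·18 = 324 ≡ 1, so λ ≡ 14.
  x = λ² - 3 - 2 = 196 - 5 ≡ 1; y = λ·(3 - 1) - 4 ≡ 5. → (1, 5)
4A = (1, 5).
Next 2B:
Repeated addition: build up to 2B.
2B: tangent at (13, 4): λ = (3·13² + 11)/(2·4) ≡ 5/8. 8⁻¹ ≡ 12 (mod 19), so λ ≡ 5·12 ≡ 3.
  x = λ² - 13 - 13 = 9 - 26 ≡ 2; y = λ·(13 - 2) - 4 ≡ 10. → (2, 10)
2B = (2, 10).
Finally 4A + 2B:
(1, 5) + (2, 10). λ = (10 - 5)/(2 - 1) ≡ 5/1 mod 19. 1⁻¹ ≡ 1 (mod 19), so λ ≡ 5.
  x = λ² - 1 - 2 = 25 - 3 ≡ 3; y = λ·(1 - 3) - 5 ≡ 4. → (3, 4)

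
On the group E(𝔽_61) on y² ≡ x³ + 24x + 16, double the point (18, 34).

tangent at (18, 34): λ = (3·18² + 24)/(2·34) ≡ 20/7. 7⁻¹ ≡ 35 (mod 61), so λ ≡ 20·35 ≡ 29.
  x = λ² - 18 - 18 = 841 - 36 ≡ 12; y = λ·(18 - 12) - 34 ≡ 18. → (12, 18)

(12, 18)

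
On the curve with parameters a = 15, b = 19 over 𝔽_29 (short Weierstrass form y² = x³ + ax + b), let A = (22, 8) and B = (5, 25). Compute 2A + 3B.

First 2A:
Repeated addition: build up to 2A.
2A: tangent at (22, 8): λ = (3·22² + 15)/(2·8) ≡ 17/16. 16⁻¹ ≡ 20 (mod 29) since 16·20 = 320 ≡ 1, so λ ≡ 17·20 ≡ 21.
  x = λ² - 22 - 22 = 441 - 44 ≡ 20; y = λ·(22 - 20) - 8 ≡ 5. → (20, 5)
2A = (20, 5).
Next 3B:
Repeated addition: build up to 3B.
2B: tangent at (5, 25): λ = (3·5² + 15)/(2·25) ≡ 3/21. 21⁻¹ ≡ 18 (mod 29), so λ ≡ 3·18 ≡ 25.
  x = λ² - 5 - 5 = 625 - 10 ≡ 6; y = λ·(5 - 6) - 25 ≡ 8. → (6, 8)
3B: (6, 8) + (5, 25). λ = (25 - 8)/(5 - 6) ≡ 17/28 mod 29. 28⁻¹ ≡ 28 (mod 29), so λ ≡ 12.
  x = λ² - 6 - 5 = 144 - 11 ≡ 17; y = λ·(6 - 17) - 8 ≡ 5. → (17, 5)
3B = (17, 5).
Finally 2A + 3B:
(20, 5) + (17, 5). λ = (5 - 5)/(17 - 20) ≡ 0/26 mod 29. 26⁻¹ ≡ 19 (mod 29), so λ ≡ 0.
  x = λ² - 20 - 17 = 0 - 37 ≡ 21; y = λ·(20 - 21) - 5 ≡ 24. → (21, 24)

(21, 24)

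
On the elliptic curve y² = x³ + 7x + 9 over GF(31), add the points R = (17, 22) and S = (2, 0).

(26, 2)

(17, 22) + (2, 0). λ = (0 - 22)/(2 - 17) ≡ 9/16 mod 31. 16⁻¹ ≡ 2 (mod 31) since 16·2 = 32 ≡ 1, so λ ≡ 18.
  x = λ² - 17 - 2 = 324 - 19 ≡ 26; y = λ·(17 - 26) - 22 ≡ 2. → (26, 2)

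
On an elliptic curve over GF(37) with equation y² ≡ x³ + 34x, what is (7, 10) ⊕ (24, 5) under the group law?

(7, 10) + (24, 5). λ = (5 - 10)/(24 - 7) ≡ 32/17 mod 37. 17⁻¹ ≡ 24 (mod 37), so λ ≡ 28.
  x = λ² - 7 - 24 = 784 - 31 ≡ 13; y = λ·(7 - 13) - 10 ≡ 7. → (13, 7)

(13, 7)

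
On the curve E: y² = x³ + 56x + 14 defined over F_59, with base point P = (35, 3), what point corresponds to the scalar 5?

Repeated addition: build up to 5P.
2P: tangent at (35, 3): λ = (3·35² + 56)/(2·3) ≡ 14/6. 6⁻¹ ≡ 10 (mod 59), so λ ≡ 14·10 ≡ 22.
  x = λ² - 35 - 35 = 484 - 70 ≡ 1; y = λ·(35 - 1) - 3 ≡ 37. → (1, 37)
3P: (1, 37) + (35, 3). λ = (3 - 37)/(35 - 1) ≡ 25/34 mod 59. 34⁻¹ ≡ 33 (mod 59), so λ ≡ 58.
  x = λ² - 1 - 35 = 3364 - 36 ≡ 24; y = λ·(1 - 24) - 37 ≡ 45. → (24, 45)
4P: (24, 45) + (35, 3). λ = (3 - 45)/(35 - 24) ≡ 17/11 mod 59. 11⁻¹ ≡ 43 (mod 59), so λ ≡ 23.
  x = λ² - 24 - 35 = 529 - 59 ≡ 57; y = λ·(24 - 57) - 45 ≡ 22. → (57, 22)
5P: (57, 22) + (35, 3). λ = (3 - 22)/(35 - 57) ≡ 40/37 mod 59. 37⁻¹ ≡ 8 (mod 59), so λ ≡ 25.
  x = λ² - 57 - 35 = 625 - 92 ≡ 2; y = λ·(57 - 2) - 22 ≡ 55. → (2, 55)

(2, 55)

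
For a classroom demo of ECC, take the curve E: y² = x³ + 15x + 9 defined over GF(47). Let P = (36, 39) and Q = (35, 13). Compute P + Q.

(41, 19)

(36, 39) + (35, 13). λ = (13 - 39)/(35 - 36) ≡ 21/46 mod 47. 46⁻¹ ≡ 46 (mod 47) since 46·46 = 2116 ≡ 1, so λ ≡ 26.
  x = λ² - 36 - 35 = 676 - 71 ≡ 41; y = λ·(36 - 41) - 39 ≡ 19. → (41, 19)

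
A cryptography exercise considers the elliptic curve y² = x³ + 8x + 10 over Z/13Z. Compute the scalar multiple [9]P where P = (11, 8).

(0, 6)

Repeated addition: build up to 9P.
2P: tangent at (11, 8): λ = (3·11² + 8)/(2·8) ≡ 7/3. 3⁻¹ ≡ 9 (mod 13), so λ ≡ 7·9 ≡ 11.
  x = λ² - 11 - 11 = 121 - 22 ≡ 8; y = λ·(11 - 8) - 8 ≡ 12. → (8, 12)
3P: (8, 12) + (11, 8). λ = (8 - 12)/(11 - 8) ≡ 9/3 mod 13. 3⁻¹ ≡ 9 (mod 13), so λ ≡ 3.
  x = λ² - 8 - 11 = 9 - 19 ≡ 3; y = λ·(8 - 3) - 12 ≡ 3. → (3, 3)
4P: (3, 3) + (11, 8). λ = (8 - 3)/(11 - 3) ≡ 5/8 mod 13. 8⁻¹ ≡ 5 (mod 13), so λ ≡ 12.
  x = λ² - 3 - 11 = 144 - 14 ≡ 0; y = λ·(3 - 0) - 3 ≡ 7. → (0, 7)
5P: (0, 7) + (11, 8). λ = (8 - 7)/(11 - 0) ≡ 1/11 mod 13. 11⁻¹ ≡ 6 (mod 13) since 11·6 = 66 ≡ 1, so λ ≡ 6.
  x = λ² - 0 - 11 = 36 - 11 ≡ 12; y = λ·(0 - 12) - 7 ≡ 12. → (12, 12)
6P: (12, 12) + (11, 8). λ = (8 - 12)/(11 - 12) ≡ 9/12 mod 13. 12⁻¹ ≡ 12 (mod 13) since 12·12 = 144 ≡ 1, so λ ≡ 4.
  x = λ² - 12 - 11 = 16 - 23 ≡ 6; y = λ·(12 - 6) - 12 ≡ 12. → (6, 12)
7P: (6, 12) + (11, 8). λ = (8 - 12)/(11 - 6) ≡ 9/5 mod 13. 5⁻¹ ≡ 8 (mod 13), so λ ≡ 7.
  x = λ² - 6 - 11 = 49 - 17 ≡ 6; y = λ·(6 - 6) - 12 ≡ 1. → (6, 1)
8P: (6, 1) + (11, 8). λ = (8 - 1)/(11 - 6) ≡ 7/5 mod 13. 5⁻¹ ≡ 8 (mod 13) since 5·8 = 40 ≡ 1, so λ ≡ 4.
  x = λ² - 6 - 11 = 16 - 17 ≡ 12; y = λ·(6 - 12) - 1 ≡ 1. → (12, 1)
9P: (12, 1) + (11, 8). λ = (8 - 1)/(11 - 12) ≡ 7/12 mod 13. 12⁻¹ ≡ 12 (mod 13) since 12·12 = 144 ≡ 1, so λ ≡ 6.
  x = λ² - 12 - 11 = 36 - 23 ≡ 0; y = λ·(12 - 0) - 1 ≡ 6. → (0, 6)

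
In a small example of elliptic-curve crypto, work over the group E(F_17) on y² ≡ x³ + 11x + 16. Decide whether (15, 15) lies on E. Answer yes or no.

y² = 15² ≡ 4; x³ + 11x + 16 = 3556 ≡ 3 (mod 17). 4 ≠ 3.

no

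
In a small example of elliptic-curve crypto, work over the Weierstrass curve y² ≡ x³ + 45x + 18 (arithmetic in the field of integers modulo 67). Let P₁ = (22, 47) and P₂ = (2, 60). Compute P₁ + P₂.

(22, 47) + (2, 60). λ = (60 - 47)/(2 - 22) ≡ 13/47 mod 67. 47⁻¹ ≡ 10 (mod 67), so λ ≡ 63.
  x = λ² - 22 - 2 = 3969 - 24 ≡ 59; y = λ·(22 - 59) - 47 ≡ 34. → (59, 34)

(59, 34)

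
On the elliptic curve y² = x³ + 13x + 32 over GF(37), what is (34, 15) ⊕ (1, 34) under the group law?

(34, 15) + (1, 34). λ = (34 - 15)/(1 - 34) ≡ 19/4 mod 37. 4⁻¹ ≡ 28 (mod 37) since 4·28 = 112 ≡ 1, so λ ≡ 14.
  x = λ² - 34 - 1 = 196 - 35 ≡ 13; y = λ·(34 - 13) - 15 ≡ 20. → (13, 20)

(13, 20)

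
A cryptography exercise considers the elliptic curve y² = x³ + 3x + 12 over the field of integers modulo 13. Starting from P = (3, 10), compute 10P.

(3, 10)

Double-and-add on 10 = (1010)₂. Start with P = (3, 10) for the leading 1-bit.
double: tangent at (3, 10): λ = (3·3² + 3)/(2·10) ≡ 4/7. 7⁻¹ ≡ 2 (mod 13) since 7·2 = 14 ≡ 1, so λ ≡ 4·2 ≡ 8.
  x = λ² - 3 - 3 = 64 - 6 ≡ 6; y = λ·(3 - 6) - 10 ≡ 5. → (6, 5)
double: tangent at (6, 5): λ = (3·6² + 3)/(2·5) ≡ 7/10. 10⁻¹ ≡ 4 (mod 13), so λ ≡ 7·4 ≡ 2.
  x = λ² - 6 - 6 = 4 - 12 ≡ 5; y = λ·(6 - 5) - 5 ≡ 10. → (5, 10)
add P: (5, 10) + (3, 10). λ = (10 - 10)/(3 - 5) ≡ 0/11 mod 13. 11⁻¹ ≡ 6 (mod 13) since 11·6 = 66 ≡ 1, so λ ≡ 0.
  x = λ² - 5 - 3 = 0 - 8 ≡ 5; y = λ·(5 - 5) - 10 ≡ 3. → (5, 3)
double: tangent at (5, 3): λ = (3·5² + 3)/(2·3) ≡ 0/6. 6⁻¹ ≡ 11 (mod 13), so λ ≡ 0·11 ≡ 0.
  x = λ² - 5 - 5 = 0 - 10 ≡ 3; y = λ·(5 - 3) - 3 ≡ 10. → (3, 10)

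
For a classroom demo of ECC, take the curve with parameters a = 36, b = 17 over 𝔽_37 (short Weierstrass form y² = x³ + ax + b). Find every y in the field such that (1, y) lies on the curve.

none

x³ + 36x + 17 = 54 ≡ 17 (mod 37).
17 is a non-residue mod 37; no y exists.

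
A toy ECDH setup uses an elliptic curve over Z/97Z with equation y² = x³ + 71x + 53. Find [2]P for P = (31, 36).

tangent at (31, 36): λ = (3·31² + 71)/(2·36) ≡ 44/72. 72⁻¹ ≡ 31 (mod 97) since 72·31 = 2232 ≡ 1, so λ ≡ 44·31 ≡ 6.
  x = λ² - 31 - 31 = 36 - 62 ≡ 71; y = λ·(31 - 71) - 36 ≡ 15. → (71, 15)

(71, 15)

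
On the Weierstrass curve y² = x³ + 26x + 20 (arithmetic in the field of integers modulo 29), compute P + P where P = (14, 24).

(23, 24)

tangent at (14, 24): λ = (3·14² + 26)/(2·24) ≡ 5/19. 19⁻¹ ≡ 26 (mod 29) since 19·26 = 494 ≡ 1, so λ ≡ 5·26 ≡ 14.
  x = λ² - 14 - 14 = 196 - 28 ≡ 23; y = λ·(14 - 23) - 24 ≡ 24. → (23, 24)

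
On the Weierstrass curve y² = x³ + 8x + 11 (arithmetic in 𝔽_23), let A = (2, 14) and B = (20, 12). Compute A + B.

(2, 14) + (20, 12). λ = (12 - 14)/(20 - 2) ≡ 21/18 mod 23. 18⁻¹ ≡ 9 (mod 23), so λ ≡ 5.
  x = λ² - 2 - 20 = 25 - 22 ≡ 3; y = λ·(2 - 3) - 14 ≡ 4. → (3, 4)

(3, 4)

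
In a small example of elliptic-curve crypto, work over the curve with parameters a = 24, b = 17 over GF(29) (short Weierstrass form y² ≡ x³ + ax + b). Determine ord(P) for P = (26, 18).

2P: tangent at (26, 18): λ = (3·26² + 24)/(2·18) ≡ 22/7. 7⁻¹ ≡ 25 (mod 29), so λ ≡ 22·25 ≡ 28.
  x = λ² - 26 - 26 = 784 - 52 ≡ 7; y = λ·(26 - 7) - 18 ≡ 21. → (7, 21)
3P: (7, 21) + (26, 18). λ = (18 - 21)/(26 - 7) ≡ 26/19 mod 29. 19⁻¹ ≡ 26 (mod 29), so λ ≡ 9.
  x = λ² - 7 - 26 = 81 - 33 ≡ 19; y = λ·(7 - 19) - 21 ≡ 16. → (19, 16)
4P: (19, 16) + (26, 18). λ = (18 - 16)/(26 - 19) ≡ 2/7 mod 29. 7⁻¹ ≡ 25 (mod 29) since 7·25 = 175 ≡ 1, so λ ≡ 21.
  x = λ² - 19 - 26 = 441 - 45 ≡ 19; y = λ·(19 - 19) - 16 ≡ 13. → (19, 13)
5P: (19, 13) + (26, 18). λ = (18 - 13)/(26 - 19) ≡ 5/7 mod 29. 7⁻¹ ≡ 25 (mod 29) since 7·25 = 175 ≡ 1, so λ ≡ 9.
  x = λ² - 19 - 26 = 81 - 45 ≡ 7; y = λ·(19 - 7) - 13 ≡ 8. → (7, 8)
6P: (7, 8) + (26, 18). λ = (18 - 8)/(26 - 7) ≡ 10/19 mod 29. 19⁻¹ ≡ 26 (mod 29) since 19·26 = 494 ≡ 1, so λ ≡ 28.
  x = λ² - 7 - 26 = 784 - 33 ≡ 26; y = λ·(7 - 26) - 8 ≡ 11. → (26, 11)
7P: (26, 11) + (26, 18): same x and y₁ ≡ -y₂, so the sum is O.
7P = O, so the order is 7.

7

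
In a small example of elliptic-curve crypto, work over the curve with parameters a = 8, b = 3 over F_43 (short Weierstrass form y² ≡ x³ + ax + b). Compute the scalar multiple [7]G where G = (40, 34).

(17, 8)

Repeated addition: build up to 7G.
2G: tangent at (40, 34): λ = (3·40² + 8)/(2·34) ≡ 35/25. 25⁻¹ ≡ 31 (mod 43) since 25·31 = 775 ≡ 1, so λ ≡ 35·31 ≡ 10.
  x = λ² - 40 - 40 = 100 - 80 ≡ 20; y = λ·(40 - 20) - 34 ≡ 37. → (20, 37)
3G: (20, 37) + (40, 34). λ = (34 - 37)/(40 - 20) ≡ 40/20 mod 43. 20⁻¹ ≡ 28 (mod 43), so λ ≡ 2.
  x = λ² - 20 - 40 = 4 - 60 ≡ 30; y = λ·(20 - 30) - 37 ≡ 29. → (30, 29)
4G: (30, 29) + (40, 34). λ = (34 - 29)/(40 - 30) ≡ 5/10 mod 43. 10⁻¹ ≡ 13 (mod 43), so λ ≡ 22.
  x = λ² - 30 - 40 = 484 - 70 ≡ 27; y = λ·(30 - 27) - 29 ≡ 37. → (27, 37)
5G: (27, 37) + (40, 34). λ = (34 - 37)/(40 - 27) ≡ 40/13 mod 43. 13⁻¹ ≡ 10 (mod 43) since 13·10 = 130 ≡ 1, so λ ≡ 13.
  x = λ² - 27 - 40 = 169 - 67 ≡ 16; y = λ·(27 - 16) - 37 ≡ 20. → (16, 20)
6G: (16, 20) + (40, 34). λ = (34 - 20)/(40 - 16) ≡ 14/24 mod 43. 24⁻¹ ≡ 9 (mod 43), so λ ≡ 40.
  x = λ² - 16 - 40 = 1600 - 56 ≡ 39; y = λ·(16 - 39) - 20 ≡ 6. → (39, 6)
7G: (39, 6) + (40, 34). λ = (34 - 6)/(40 - 39) ≡ 28/1 mod 43. 1⁻¹ ≡ 1 (mod 43) since 1·1 = 1 ≡ 1, so λ ≡ 28.
  x = λ² - 39 - 40 = 784 - 79 ≡ 17; y = λ·(39 - 17) - 6 ≡ 8. → (17, 8)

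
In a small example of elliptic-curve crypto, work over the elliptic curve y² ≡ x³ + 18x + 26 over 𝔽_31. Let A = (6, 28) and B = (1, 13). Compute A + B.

(2, 15)

(6, 28) + (1, 13). λ = (13 - 28)/(1 - 6) ≡ 16/26 mod 31. 26⁻¹ ≡ 6 (mod 31) since 26·6 = 156 ≡ 1, so λ ≡ 3.
  x = λ² - 6 - 1 = 9 - 7 ≡ 2; y = λ·(6 - 2) - 28 ≡ 15. → (2, 15)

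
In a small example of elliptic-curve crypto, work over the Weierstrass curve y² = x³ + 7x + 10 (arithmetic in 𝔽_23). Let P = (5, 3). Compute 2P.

(3, 9)

tangent at (5, 3): λ = (3·5² + 7)/(2·3) ≡ 13/6. 6⁻¹ ≡ 4 (mod 23), so λ ≡ 13·4 ≡ 6.
  x = λ² - 5 - 5 = 36 - 10 ≡ 3; y = λ·(5 - 3) - 3 ≡ 9. → (3, 9)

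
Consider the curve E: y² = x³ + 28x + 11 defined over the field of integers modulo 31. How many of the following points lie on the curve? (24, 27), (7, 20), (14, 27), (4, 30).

2

(24, 27): 27² ≡ 16, rhs ≡ 30 → off.
(7, 20): 20² ≡ 28, rhs ≡ 23 → off.
(14, 27): 27² ≡ 16, rhs ≡ 16 → on.
(4, 30): 30² ≡ 1, rhs ≡ 1 → on.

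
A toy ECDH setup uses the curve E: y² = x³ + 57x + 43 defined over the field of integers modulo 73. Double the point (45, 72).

tangent at (45, 72): λ = (3·45² + 57)/(2·72) ≡ 0/71. 71⁻¹ ≡ 36 (mod 73), so λ ≡ 0·36 ≡ 0.
  x = λ² - 45 - 45 = 0 - 90 ≡ 56; y = λ·(45 - 56) - 72 ≡ 1. → (56, 1)

(56, 1)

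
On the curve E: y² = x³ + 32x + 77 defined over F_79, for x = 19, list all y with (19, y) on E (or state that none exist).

x³ + 32x + 77 = 7544 ≡ 39 (mod 79).
39 is a non-residue mod 79; no y exists.

none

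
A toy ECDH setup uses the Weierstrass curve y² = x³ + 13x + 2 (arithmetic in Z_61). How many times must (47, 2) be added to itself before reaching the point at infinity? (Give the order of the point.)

2P: tangent at (47, 2): λ = (3·47² + 13)/(2·2) ≡ 52/4. 4⁻¹ ≡ 46 (mod 61) since 4·46 = 184 ≡ 1, so λ ≡ 52·46 ≡ 13.
  x = λ² - 47 - 47 = 169 - 94 ≡ 14; y = λ·(47 - 14) - 2 ≡ 0. → (14, 0)
3P: (14, 0) + (47, 2). λ = (2 - 0)/(47 - 14) ≡ 2/33 mod 61. 33⁻¹ ≡ 37 (mod 61) since 33·37 = 1221 ≡ 1, so λ ≡ 13.
  x = λ² - 14 - 47 = 169 - 61 ≡ 47; y = λ·(14 - 47) - 0 ≡ 59. → (47, 59)
4P: (47, 59) + (47, 2): same x and y₁ ≡ -y₂, so the sum is the point at infinity.
4P = the point at infinity, so the order is 4.

4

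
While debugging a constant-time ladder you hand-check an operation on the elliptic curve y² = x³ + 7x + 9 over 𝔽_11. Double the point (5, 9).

(6, 6)

tangent at (5, 9): λ = (3·5² + 7)/(2·9) ≡ 5/7. 7⁻¹ ≡ 8 (mod 11), so λ ≡ 5·8 ≡ 7.
  x = λ² - 5 - 5 = 49 - 10 ≡ 6; y = λ·(5 - 6) - 9 ≡ 6. → (6, 6)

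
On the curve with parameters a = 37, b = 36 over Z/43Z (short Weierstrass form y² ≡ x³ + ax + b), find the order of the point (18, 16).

9

2P: tangent at (18, 16): λ = (3·18² + 37)/(2·16) ≡ 20/32. 32⁻¹ ≡ 39 (mod 43), so λ ≡ 20·39 ≡ 6.
  x = λ² - 18 - 18 = 36 - 36 ≡ 0; y = λ·(18 - 0) - 16 ≡ 6. → (0, 6)
3P: (0, 6) + (18, 16). λ = (16 - 6)/(18 - 0) ≡ 10/18 mod 43. 18⁻¹ ≡ 12 (mod 43), so λ ≡ 34.
  x = λ² - 0 - 18 = 1156 - 18 ≡ 20; y = λ·(0 - 20) - 6 ≡ 2. → (20, 2)
4P: (20, 2) + (18, 16). λ = (16 - 2)/(18 - 20) ≡ 14/41 mod 43. 41⁻¹ ≡ 21 (mod 43), so λ ≡ 36.
  x = λ² - 20 - 18 = 1296 - 38 ≡ 11; y = λ·(20 - 11) - 2 ≡ 21. → (11, 21)
5P: (11, 21) + (18, 16). λ = (16 - 21)/(18 - 11) ≡ 38/7 mod 43. 7⁻¹ ≡ 37 (mod 43), so λ ≡ 30.
  x = λ² - 11 - 18 = 900 - 29 ≡ 11; y = λ·(11 - 11) - 21 ≡ 22. → (11, 22)
6P: (11, 22) + (18, 16). λ = (16 - 22)/(18 - 11) ≡ 37/7 mod 43. 7⁻¹ ≡ 37 (mod 43) since 7·37 = 259 ≡ 1, so λ ≡ 36.
  x = λ² - 11 - 18 = 1296 - 29 ≡ 20; y = λ·(11 - 20) - 22 ≡ 41. → (20, 41)
7P: (20, 41) + (18, 16). λ = (16 - 41)/(18 - 20) ≡ 18/41 mod 43. 41⁻¹ ≡ 21 (mod 43), so λ ≡ 34.
  x = λ² - 20 - 18 = 1156 - 38 ≡ 0; y = λ·(20 - 0) - 41 ≡ 37. → (0, 37)
8P: (0, 37) + (18, 16). λ = (16 - 37)/(18 - 0) ≡ 22/18 mod 43. 18⁻¹ ≡ 12 (mod 43) since 18·12 = 216 ≡ 1, so λ ≡ 6.
  x = λ² - 0 - 18 = 36 - 18 ≡ 18; y = λ·(0 - 18) - 37 ≡ 27. → (18, 27)
9P: (18, 27) + (18, 16): same x and y₁ ≡ -y₂, so the sum is ∞.
9P = ∞, so the order is 9.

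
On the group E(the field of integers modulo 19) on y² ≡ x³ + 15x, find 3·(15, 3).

Write G = (15, 3).
Repeated addition: build up to 3G.
2G: tangent at (15, 3): λ = (3·15² + 15)/(2·3) ≡ 6/6. 6⁻¹ ≡ 16 (mod 19), so λ ≡ 6·16 ≡ 1.
  x = λ² - 15 - 15 = 1 - 30 ≡ 9; y = λ·(15 - 9) - 3 ≡ 3. → (9, 3)
3G: (9, 3) + (15, 3). λ = (3 - 3)/(15 - 9) ≡ 0/6 mod 19. 6⁻¹ ≡ 16 (mod 19), so λ ≡ 0.
  x = λ² - 9 - 15 = 0 - 24 ≡ 14; y = λ·(9 - 14) - 3 ≡ 16. → (14, 16)

(14, 16)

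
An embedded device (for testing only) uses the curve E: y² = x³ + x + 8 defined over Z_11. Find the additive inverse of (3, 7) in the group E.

(3, 4)

-(3, 7) = (3, -7 mod 11) = (3, 4).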